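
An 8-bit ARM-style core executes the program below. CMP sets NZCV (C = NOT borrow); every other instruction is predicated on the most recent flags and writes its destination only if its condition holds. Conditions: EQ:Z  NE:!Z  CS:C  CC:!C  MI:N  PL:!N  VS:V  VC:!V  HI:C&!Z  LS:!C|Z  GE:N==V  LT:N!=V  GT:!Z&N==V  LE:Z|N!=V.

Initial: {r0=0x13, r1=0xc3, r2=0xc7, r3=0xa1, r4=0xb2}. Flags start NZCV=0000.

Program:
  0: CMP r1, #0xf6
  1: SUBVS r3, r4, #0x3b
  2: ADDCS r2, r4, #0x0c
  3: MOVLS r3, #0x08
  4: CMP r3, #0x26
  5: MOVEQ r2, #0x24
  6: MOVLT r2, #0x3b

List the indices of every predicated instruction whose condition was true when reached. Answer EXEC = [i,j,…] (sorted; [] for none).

EXEC = [3,6]

[0] flags=1000 → (cmp)
[1] flags=1000 VS?F → skip
[2] flags=1000 CS?F → skip
[3] flags=1000 LS?T → r3=0x08
[4] flags=1000 → (cmp)
[5] flags=1000 EQ?F → skip
[6] flags=1000 LT?T → r2=0x3b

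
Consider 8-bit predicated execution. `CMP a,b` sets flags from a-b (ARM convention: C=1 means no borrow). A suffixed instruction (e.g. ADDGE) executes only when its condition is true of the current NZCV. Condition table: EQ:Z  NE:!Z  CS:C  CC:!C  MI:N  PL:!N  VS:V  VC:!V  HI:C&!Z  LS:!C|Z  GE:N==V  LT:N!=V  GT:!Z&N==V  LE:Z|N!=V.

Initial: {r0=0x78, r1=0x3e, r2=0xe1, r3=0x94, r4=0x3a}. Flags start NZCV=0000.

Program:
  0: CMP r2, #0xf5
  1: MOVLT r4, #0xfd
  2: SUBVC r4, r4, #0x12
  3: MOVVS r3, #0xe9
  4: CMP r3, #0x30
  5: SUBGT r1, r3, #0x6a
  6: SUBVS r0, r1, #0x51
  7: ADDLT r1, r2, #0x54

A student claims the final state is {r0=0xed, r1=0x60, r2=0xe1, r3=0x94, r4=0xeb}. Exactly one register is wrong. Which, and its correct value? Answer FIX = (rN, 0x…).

FIX = (r1, 0x35)

0: ✓ CMP  NZCV=1000
1: ✓ MOVLT  r4←0xfd
2: ✓ SUBVC  r4←0xeb
3: · MOVVS
4: ✓ CMP  NZCV=0011
5: · SUBGT
6: ✓ SUBVS  r0←0xed
7: ✓ ADDLT  r1←0x35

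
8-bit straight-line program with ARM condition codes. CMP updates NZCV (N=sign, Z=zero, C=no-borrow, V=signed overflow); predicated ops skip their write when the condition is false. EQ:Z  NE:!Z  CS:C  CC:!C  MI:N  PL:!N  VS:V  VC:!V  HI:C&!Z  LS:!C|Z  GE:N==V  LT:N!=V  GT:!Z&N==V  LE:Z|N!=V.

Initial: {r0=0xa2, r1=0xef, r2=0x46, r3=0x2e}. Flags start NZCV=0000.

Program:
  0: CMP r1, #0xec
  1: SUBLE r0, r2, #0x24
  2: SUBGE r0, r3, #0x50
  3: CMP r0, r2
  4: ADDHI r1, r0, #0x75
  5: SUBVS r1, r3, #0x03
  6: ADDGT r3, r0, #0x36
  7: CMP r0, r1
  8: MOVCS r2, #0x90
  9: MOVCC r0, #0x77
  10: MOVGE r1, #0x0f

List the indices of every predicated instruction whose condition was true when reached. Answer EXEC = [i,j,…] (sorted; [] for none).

EXEC = [2,4,8]

[0] flags=0010 → (cmp)
[1] flags=0010 LE?F → skip
[2] flags=0010 GE?T → r0=0xde
[3] flags=1010 → (cmp)
[4] flags=1010 HI?T → r1=0x53
[5] flags=1010 VS?F → skip
[6] flags=1010 GT?F → skip
[7] flags=1010 → (cmp)
[8] flags=1010 CS?T → r2=0x90
[9] flags=1010 CC?F → skip
[10] flags=1010 GE?F → skip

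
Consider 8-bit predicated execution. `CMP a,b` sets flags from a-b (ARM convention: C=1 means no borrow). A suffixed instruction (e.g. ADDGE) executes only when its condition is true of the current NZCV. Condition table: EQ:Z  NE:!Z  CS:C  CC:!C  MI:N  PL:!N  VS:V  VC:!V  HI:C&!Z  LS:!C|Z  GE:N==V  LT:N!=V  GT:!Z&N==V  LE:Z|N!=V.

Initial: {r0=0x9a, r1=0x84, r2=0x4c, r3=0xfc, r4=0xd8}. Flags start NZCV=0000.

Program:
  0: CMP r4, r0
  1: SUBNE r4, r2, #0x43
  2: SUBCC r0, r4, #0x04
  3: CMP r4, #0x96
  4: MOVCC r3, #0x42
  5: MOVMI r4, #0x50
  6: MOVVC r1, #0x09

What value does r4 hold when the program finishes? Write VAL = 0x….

[0] flags=0010 → (cmp)
[1] flags=0010 NE?T → r4=0x09
[2] flags=0010 CC?F → skip
[3] flags=0000 → (cmp)
[4] flags=0000 CC?T → r3=0x42
[5] flags=0000 MI?F → skip
[6] flags=0000 VC?T → r1=0x09

VAL = 0x09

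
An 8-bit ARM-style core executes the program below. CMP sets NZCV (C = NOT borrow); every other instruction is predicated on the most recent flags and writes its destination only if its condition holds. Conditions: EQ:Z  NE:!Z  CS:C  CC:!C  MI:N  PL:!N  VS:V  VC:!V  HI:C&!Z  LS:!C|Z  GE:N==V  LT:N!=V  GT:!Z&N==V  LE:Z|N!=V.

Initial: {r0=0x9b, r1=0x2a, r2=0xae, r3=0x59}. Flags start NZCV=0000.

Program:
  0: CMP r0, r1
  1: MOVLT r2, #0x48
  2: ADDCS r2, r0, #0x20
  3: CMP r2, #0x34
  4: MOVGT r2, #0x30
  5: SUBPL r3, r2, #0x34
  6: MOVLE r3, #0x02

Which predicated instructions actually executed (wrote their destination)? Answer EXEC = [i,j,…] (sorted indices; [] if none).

[0] flags=0011 → (cmp)
[1] flags=0011 LT?T → r2=0x48
[2] flags=0011 CS?T → r2=0xbb
[3] flags=1010 → (cmp)
[4] flags=1010 GT?F → skip
[5] flags=1010 PL?F → skip
[6] flags=1010 LE?T → r3=0x02

EXEC = [1,2,6]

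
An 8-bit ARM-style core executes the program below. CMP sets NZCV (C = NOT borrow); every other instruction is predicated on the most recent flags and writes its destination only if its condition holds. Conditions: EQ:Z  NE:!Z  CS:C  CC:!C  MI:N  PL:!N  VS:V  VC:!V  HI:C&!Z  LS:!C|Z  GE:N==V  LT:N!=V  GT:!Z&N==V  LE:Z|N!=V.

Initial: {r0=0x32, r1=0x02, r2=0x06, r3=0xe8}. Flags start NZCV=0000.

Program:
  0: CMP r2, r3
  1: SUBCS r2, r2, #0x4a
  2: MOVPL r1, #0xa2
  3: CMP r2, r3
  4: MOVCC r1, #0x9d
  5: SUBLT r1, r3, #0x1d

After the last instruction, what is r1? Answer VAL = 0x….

0: ✓ CMP  NZCV=0000
1: · SUBCS
2: ✓ MOVPL  r1←0xa2
3: ✓ CMP  NZCV=0000
4: ✓ MOVCC  r1←0x9d
5: · SUBLT

VAL = 0x9d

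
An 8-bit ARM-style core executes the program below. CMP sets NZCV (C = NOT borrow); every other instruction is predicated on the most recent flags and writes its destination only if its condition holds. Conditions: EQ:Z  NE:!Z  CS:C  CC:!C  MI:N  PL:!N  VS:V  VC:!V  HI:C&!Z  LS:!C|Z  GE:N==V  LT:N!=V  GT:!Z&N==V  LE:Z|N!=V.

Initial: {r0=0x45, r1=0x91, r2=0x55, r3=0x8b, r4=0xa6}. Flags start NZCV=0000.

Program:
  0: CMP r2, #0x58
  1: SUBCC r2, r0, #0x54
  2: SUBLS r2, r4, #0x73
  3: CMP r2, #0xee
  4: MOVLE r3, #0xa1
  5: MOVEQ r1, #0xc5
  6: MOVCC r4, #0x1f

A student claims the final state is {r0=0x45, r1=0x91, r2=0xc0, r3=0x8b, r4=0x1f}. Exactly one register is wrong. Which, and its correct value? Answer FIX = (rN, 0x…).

0: ✓ CMP  NZCV=1000
1: ✓ SUBCC  r2←0xf1
2: ✓ SUBLS  r2←0x33
3: ✓ CMP  NZCV=0000
4: · MOVLE
5: · MOVEQ
6: ✓ MOVCC  r4←0x1f

FIX = (r2, 0x33)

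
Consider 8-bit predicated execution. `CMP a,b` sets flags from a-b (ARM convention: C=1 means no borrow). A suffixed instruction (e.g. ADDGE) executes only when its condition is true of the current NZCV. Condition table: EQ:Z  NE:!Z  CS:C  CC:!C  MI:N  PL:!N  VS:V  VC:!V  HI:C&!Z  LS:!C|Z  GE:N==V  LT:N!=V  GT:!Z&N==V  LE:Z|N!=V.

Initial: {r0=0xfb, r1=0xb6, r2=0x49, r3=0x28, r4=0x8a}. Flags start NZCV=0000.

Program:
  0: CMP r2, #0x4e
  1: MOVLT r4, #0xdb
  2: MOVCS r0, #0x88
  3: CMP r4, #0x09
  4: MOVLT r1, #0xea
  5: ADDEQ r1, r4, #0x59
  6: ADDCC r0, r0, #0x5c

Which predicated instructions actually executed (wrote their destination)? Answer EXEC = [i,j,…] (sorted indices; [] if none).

EXEC = [1,4]

[0] flags=1000 → (cmp)
[1] flags=1000 LT?T → r4=0xdb
[2] flags=1000 CS?F → skip
[3] flags=1010 → (cmp)
[4] flags=1010 LT?T → r1=0xea
[5] flags=1010 EQ?F → skip
[6] flags=1010 CC?F → skip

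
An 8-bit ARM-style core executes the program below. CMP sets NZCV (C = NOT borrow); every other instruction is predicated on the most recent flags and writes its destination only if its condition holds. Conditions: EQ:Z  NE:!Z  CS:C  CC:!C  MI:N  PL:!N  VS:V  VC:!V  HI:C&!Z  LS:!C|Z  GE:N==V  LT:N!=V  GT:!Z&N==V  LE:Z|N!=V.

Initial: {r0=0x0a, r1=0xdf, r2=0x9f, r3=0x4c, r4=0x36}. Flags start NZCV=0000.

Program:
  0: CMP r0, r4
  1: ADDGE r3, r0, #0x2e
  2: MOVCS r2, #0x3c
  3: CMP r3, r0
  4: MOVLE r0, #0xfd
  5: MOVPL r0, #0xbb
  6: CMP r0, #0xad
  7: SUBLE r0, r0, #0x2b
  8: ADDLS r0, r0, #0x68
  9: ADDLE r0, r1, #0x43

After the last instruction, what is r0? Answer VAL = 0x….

[0] flags=1000 → (cmp)
[1] flags=1000 GE?F → skip
[2] flags=1000 CS?F → skip
[3] flags=0010 → (cmp)
[4] flags=0010 LE?F → skip
[5] flags=0010 PL?T → r0=0xbb
[6] flags=0010 → (cmp)
[7] flags=0010 LE?F → skip
[8] flags=0010 LS?F → skip
[9] flags=0010 LE?F → skip

VAL = 0xbb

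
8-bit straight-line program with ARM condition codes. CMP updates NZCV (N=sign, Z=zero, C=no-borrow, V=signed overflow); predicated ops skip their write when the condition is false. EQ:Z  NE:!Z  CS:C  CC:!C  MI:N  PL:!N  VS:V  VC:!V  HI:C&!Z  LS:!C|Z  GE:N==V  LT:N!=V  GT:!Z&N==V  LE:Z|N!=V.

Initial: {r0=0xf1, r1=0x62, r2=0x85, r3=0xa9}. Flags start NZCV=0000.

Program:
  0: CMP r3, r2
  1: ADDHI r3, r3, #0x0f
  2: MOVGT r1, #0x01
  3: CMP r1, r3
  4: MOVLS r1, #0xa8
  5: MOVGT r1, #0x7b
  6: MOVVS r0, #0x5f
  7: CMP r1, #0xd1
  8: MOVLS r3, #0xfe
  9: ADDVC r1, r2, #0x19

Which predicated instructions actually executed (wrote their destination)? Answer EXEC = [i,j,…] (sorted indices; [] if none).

EXEC = [1,2,4,5,8]

[0] flags=0010 → (cmp)
[1] flags=0010 HI?T → r3=0xb8
[2] flags=0010 GT?T → r1=0x01
[3] flags=0000 → (cmp)
[4] flags=0000 LS?T → r1=0xa8
[5] flags=0000 GT?T → r1=0x7b
[6] flags=0000 VS?F → skip
[7] flags=1001 → (cmp)
[8] flags=1001 LS?T → r3=0xfe
[9] flags=1001 VC?F → skip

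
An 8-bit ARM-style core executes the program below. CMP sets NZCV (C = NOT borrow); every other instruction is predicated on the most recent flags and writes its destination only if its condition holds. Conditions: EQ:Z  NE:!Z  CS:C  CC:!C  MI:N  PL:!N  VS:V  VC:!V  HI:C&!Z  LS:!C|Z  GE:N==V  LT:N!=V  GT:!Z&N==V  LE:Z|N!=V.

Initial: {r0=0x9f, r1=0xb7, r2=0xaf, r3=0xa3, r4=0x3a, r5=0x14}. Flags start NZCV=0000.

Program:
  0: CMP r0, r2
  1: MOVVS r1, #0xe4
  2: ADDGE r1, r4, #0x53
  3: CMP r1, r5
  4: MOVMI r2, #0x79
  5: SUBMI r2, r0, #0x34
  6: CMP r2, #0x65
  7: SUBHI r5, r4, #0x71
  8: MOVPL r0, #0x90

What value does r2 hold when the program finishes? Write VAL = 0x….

VAL = 0x6b

[0] flags=1000 → (cmp)
[1] flags=1000 VS?F → skip
[2] flags=1000 GE?F → skip
[3] flags=1010 → (cmp)
[4] flags=1010 MI?T → r2=0x79
[5] flags=1010 MI?T → r2=0x6b
[6] flags=0010 → (cmp)
[7] flags=0010 HI?T → r5=0xc9
[8] flags=0010 PL?T → r0=0x90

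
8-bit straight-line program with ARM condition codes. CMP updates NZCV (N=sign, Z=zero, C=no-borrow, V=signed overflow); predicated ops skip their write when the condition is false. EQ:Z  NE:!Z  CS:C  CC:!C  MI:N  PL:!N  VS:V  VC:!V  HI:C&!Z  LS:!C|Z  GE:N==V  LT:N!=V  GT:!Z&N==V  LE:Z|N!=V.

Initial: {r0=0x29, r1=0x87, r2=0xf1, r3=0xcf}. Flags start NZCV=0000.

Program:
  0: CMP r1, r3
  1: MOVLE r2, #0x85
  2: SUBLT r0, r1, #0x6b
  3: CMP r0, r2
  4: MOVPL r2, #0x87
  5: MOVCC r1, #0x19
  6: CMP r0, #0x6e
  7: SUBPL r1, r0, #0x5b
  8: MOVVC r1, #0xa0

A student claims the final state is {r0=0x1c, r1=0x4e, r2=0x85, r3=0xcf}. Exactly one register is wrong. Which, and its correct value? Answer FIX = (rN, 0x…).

FIX = (r1, 0xa0)

[0] flags=1000 → (cmp)
[1] flags=1000 LE?T → r2=0x85
[2] flags=1000 LT?T → r0=0x1c
[3] flags=1001 → (cmp)
[4] flags=1001 PL?F → skip
[5] flags=1001 CC?T → r1=0x19
[6] flags=1000 → (cmp)
[7] flags=1000 PL?F → skip
[8] flags=1000 VC?T → r1=0xa0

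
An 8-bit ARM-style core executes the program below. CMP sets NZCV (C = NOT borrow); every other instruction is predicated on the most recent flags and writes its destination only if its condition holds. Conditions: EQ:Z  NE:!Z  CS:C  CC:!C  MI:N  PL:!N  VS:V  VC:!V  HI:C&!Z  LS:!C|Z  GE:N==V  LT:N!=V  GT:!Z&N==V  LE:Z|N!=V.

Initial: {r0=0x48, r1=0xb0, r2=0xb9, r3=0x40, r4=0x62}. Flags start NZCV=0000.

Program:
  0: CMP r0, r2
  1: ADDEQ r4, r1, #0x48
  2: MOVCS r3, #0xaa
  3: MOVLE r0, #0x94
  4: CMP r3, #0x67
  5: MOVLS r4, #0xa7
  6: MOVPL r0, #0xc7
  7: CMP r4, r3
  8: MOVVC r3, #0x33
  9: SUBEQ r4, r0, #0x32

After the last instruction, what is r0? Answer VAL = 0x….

VAL = 0x48

[0] flags=1001 → (cmp)
[1] flags=1001 EQ?F → skip
[2] flags=1001 CS?F → skip
[3] flags=1001 LE?F → skip
[4] flags=1000 → (cmp)
[5] flags=1000 LS?T → r4=0xa7
[6] flags=1000 PL?F → skip
[7] flags=0011 → (cmp)
[8] flags=0011 VC?F → skip
[9] flags=0011 EQ?F → skip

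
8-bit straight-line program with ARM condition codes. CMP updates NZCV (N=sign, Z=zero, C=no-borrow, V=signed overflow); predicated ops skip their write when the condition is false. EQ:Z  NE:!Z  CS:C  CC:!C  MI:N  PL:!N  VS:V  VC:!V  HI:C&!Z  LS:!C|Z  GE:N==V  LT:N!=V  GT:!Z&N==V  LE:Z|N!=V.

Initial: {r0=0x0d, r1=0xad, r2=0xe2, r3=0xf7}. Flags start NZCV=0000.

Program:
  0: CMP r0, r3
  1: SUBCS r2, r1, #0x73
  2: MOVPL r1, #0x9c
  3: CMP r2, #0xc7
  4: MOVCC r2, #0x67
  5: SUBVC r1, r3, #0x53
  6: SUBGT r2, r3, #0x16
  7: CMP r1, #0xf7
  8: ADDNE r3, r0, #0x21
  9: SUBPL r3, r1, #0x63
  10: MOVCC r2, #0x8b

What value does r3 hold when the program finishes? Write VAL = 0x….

VAL = 0x2e

[0] flags=0000 → (cmp)
[1] flags=0000 CS?F → skip
[2] flags=0000 PL?T → r1=0x9c
[3] flags=0010 → (cmp)
[4] flags=0010 CC?F → skip
[5] flags=0010 VC?T → r1=0xa4
[6] flags=0010 GT?T → r2=0xe1
[7] flags=1000 → (cmp)
[8] flags=1000 NE?T → r3=0x2e
[9] flags=1000 PL?F → skip
[10] flags=1000 CC?T → r2=0x8b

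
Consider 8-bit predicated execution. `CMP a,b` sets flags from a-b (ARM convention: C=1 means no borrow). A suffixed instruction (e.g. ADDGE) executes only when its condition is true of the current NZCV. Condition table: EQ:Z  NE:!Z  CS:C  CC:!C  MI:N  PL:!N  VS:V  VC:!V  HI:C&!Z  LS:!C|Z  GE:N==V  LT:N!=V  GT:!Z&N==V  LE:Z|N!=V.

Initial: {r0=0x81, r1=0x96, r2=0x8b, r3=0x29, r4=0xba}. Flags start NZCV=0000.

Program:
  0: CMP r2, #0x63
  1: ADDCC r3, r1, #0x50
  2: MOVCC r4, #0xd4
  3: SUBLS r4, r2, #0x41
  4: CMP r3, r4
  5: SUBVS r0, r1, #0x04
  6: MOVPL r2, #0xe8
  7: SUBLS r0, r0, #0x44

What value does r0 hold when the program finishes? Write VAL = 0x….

[0] flags=0011 → (cmp)
[1] flags=0011 CC?F → skip
[2] flags=0011 CC?F → skip
[3] flags=0011 LS?F → skip
[4] flags=0000 → (cmp)
[5] flags=0000 VS?F → skip
[6] flags=0000 PL?T → r2=0xe8
[7] flags=0000 LS?T → r0=0x3d

VAL = 0x3d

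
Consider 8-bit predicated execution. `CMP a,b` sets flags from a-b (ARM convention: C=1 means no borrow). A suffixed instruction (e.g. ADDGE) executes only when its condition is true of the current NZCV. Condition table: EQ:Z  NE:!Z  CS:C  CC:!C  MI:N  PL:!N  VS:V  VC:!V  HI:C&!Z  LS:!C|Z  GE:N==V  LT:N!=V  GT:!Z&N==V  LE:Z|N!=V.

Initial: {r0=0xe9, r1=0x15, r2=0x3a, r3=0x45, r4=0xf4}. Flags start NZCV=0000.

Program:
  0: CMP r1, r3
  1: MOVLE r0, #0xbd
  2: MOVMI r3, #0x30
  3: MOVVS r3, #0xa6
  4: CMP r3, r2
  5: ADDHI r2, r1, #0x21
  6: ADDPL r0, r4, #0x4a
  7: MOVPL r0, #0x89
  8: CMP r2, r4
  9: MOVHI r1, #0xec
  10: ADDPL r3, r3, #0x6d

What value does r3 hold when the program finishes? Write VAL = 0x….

[0] flags=1000 → (cmp)
[1] flags=1000 LE?T → r0=0xbd
[2] flags=1000 MI?T → r3=0x30
[3] flags=1000 VS?F → skip
[4] flags=1000 → (cmp)
[5] flags=1000 HI?F → skip
[6] flags=1000 PL?F → skip
[7] flags=1000 PL?F → skip
[8] flags=0000 → (cmp)
[9] flags=0000 HI?F → skip
[10] flags=0000 PL?T → r3=0x9d

VAL = 0x9d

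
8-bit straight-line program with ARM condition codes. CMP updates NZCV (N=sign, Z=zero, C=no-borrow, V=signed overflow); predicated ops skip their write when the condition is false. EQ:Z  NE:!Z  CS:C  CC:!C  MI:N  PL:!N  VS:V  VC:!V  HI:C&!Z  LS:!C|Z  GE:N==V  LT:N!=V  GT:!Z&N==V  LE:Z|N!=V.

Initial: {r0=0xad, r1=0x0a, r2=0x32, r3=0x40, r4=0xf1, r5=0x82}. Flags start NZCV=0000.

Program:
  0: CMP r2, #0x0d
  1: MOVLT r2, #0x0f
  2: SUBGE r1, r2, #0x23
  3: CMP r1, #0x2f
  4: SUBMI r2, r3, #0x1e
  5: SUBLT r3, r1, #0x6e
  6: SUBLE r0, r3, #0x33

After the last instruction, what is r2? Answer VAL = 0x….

VAL = 0x22

0: ✓ CMP  NZCV=0010
1: · MOVLT
2: ✓ SUBGE  r1←0x0f
3: ✓ CMP  NZCV=1000
4: ✓ SUBMI  r2←0x22
5: ✓ SUBLT  r3←0xa1
6: ✓ SUBLE  r0←0x6e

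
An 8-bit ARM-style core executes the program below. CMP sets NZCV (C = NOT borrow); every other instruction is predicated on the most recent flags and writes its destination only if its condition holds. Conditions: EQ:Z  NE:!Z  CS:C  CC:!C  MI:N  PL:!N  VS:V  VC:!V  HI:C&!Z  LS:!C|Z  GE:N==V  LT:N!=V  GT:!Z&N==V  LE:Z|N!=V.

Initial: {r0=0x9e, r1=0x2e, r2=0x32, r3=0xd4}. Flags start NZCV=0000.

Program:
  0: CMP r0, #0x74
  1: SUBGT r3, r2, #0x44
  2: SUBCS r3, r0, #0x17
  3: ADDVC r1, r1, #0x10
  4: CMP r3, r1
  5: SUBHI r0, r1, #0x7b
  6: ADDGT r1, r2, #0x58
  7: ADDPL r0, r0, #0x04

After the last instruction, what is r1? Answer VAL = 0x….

[0] flags=0011 → (cmp)
[1] flags=0011 GT?F → skip
[2] flags=0011 CS?T → r3=0x87
[3] flags=0011 VC?F → skip
[4] flags=0011 → (cmp)
[5] flags=0011 HI?T → r0=0xb3
[6] flags=0011 GT?F → skip
[7] flags=0011 PL?T → r0=0xb7

VAL = 0x2e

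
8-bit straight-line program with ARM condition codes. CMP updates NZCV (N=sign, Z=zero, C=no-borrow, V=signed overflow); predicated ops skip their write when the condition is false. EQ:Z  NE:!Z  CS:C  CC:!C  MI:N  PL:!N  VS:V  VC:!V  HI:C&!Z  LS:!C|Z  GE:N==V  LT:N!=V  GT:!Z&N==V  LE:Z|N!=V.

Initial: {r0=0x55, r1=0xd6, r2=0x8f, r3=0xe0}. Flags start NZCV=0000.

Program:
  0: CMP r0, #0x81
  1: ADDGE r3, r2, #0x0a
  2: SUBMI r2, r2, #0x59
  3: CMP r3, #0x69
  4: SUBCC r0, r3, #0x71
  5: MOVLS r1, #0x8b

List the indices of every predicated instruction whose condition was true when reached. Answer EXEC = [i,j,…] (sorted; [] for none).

0: ✓ CMP  NZCV=1001
1: ✓ ADDGE  r3←0x99
2: ✓ SUBMI  r2←0x36
3: ✓ CMP  NZCV=0011
4: · SUBCC
5: · MOVLS

EXEC = [1,2]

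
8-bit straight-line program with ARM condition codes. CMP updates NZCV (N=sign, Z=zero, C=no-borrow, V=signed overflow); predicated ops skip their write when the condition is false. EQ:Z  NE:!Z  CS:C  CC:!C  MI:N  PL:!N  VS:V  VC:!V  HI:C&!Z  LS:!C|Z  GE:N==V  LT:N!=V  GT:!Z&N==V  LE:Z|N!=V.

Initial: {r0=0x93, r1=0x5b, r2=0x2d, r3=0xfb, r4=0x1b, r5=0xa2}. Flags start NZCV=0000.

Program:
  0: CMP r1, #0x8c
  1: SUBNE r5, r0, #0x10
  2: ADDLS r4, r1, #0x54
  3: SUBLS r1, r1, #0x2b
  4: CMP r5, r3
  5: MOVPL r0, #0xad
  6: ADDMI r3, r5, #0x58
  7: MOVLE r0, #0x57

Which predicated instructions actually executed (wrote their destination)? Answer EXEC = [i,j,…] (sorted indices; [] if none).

EXEC = [1,2,3,6,7]

0: ✓ CMP  NZCV=1001
1: ✓ SUBNE  r5←0x83
2: ✓ ADDLS  r4←0xaf
3: ✓ SUBLS  r1←0x30
4: ✓ CMP  NZCV=1000
5: · MOVPL
6: ✓ ADDMI  r3←0xdb
7: ✓ MOVLE  r0←0x57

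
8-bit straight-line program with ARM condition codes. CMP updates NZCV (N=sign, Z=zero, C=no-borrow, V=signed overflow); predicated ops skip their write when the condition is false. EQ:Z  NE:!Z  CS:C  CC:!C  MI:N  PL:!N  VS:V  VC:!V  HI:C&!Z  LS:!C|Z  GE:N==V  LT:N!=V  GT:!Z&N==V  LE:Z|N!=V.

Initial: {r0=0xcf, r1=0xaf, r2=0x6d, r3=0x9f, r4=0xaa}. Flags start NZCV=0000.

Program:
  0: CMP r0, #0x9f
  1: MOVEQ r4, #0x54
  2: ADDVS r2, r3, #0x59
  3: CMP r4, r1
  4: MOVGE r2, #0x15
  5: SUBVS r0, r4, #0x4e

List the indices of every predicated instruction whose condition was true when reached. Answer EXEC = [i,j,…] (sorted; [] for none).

EXEC = []

0: ✓ CMP  NZCV=0010
1: · MOVEQ
2: · ADDVS
3: ✓ CMP  NZCV=1000
4: · MOVGE
5: · SUBVS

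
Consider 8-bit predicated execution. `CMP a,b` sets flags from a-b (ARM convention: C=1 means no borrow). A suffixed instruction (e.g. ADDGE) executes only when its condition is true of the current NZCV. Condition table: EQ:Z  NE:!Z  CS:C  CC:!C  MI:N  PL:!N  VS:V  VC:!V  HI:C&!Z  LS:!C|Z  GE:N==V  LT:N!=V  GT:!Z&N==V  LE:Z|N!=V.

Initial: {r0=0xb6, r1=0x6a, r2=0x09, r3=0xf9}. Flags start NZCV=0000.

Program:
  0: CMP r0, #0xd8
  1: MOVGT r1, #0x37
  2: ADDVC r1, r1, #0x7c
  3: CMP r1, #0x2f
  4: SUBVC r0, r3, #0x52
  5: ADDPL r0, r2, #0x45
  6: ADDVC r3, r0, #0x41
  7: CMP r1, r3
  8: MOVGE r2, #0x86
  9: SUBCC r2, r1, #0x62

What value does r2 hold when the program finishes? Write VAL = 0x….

0: ✓ CMP  NZCV=1000
1: · MOVGT
2: ✓ ADDVC  r1←0xe6
3: ✓ CMP  NZCV=1010
4: ✓ SUBVC  r0←0xa7
5: · ADDPL
6: ✓ ADDVC  r3←0xe8
7: ✓ CMP  NZCV=1000
8: · MOVGE
9: ✓ SUBCC  r2←0x84

VAL = 0x84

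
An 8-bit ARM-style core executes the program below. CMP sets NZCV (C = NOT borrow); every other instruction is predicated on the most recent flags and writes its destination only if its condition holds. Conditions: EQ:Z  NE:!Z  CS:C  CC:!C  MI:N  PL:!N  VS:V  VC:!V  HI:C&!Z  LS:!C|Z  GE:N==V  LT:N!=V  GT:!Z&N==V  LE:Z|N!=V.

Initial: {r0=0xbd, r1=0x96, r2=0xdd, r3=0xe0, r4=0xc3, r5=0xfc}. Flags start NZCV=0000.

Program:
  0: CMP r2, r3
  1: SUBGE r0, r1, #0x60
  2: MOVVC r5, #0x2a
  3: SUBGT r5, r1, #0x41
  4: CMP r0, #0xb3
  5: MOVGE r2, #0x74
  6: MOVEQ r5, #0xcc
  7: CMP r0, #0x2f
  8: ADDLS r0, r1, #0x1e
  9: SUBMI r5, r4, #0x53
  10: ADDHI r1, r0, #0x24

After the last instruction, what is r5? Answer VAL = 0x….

[0] flags=1000 → (cmp)
[1] flags=1000 GE?F → skip
[2] flags=1000 VC?T → r5=0x2a
[3] flags=1000 GT?F → skip
[4] flags=0010 → (cmp)
[5] flags=0010 GE?T → r2=0x74
[6] flags=0010 EQ?F → skip
[7] flags=1010 → (cmp)
[8] flags=1010 LS?F → skip
[9] flags=1010 MI?T → r5=0x70
[10] flags=1010 HI?T → r1=0xe1

VAL = 0x70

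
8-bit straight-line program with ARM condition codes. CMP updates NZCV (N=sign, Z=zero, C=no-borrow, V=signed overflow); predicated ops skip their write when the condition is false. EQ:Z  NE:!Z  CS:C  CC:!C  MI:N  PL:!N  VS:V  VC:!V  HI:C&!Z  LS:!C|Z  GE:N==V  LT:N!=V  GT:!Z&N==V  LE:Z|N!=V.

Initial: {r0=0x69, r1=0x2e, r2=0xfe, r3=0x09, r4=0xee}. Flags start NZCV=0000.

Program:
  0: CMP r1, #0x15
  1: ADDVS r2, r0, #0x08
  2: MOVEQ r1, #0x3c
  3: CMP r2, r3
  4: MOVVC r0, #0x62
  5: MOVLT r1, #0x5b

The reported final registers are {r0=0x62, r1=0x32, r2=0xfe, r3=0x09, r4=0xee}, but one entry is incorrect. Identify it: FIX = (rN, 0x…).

0: ✓ CMP  NZCV=0010
1: · ADDVS
2: · MOVEQ
3: ✓ CMP  NZCV=1010
4: ✓ MOVVC  r0←0x62
5: ✓ MOVLT  r1←0x5b

FIX = (r1, 0x5b)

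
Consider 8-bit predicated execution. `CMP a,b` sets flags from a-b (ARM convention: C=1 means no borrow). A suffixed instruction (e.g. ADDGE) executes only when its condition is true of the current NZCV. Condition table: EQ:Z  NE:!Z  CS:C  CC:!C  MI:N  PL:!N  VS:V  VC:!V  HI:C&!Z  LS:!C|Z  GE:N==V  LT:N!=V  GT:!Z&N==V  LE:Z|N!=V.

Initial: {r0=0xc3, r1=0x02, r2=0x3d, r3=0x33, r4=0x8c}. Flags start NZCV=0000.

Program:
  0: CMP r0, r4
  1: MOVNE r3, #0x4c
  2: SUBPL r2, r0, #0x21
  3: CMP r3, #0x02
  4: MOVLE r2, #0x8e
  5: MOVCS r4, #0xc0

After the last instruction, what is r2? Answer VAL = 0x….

VAL = 0xa2

[0] flags=0010 → (cmp)
[1] flags=0010 NE?T → r3=0x4c
[2] flags=0010 PL?T → r2=0xa2
[3] flags=0010 → (cmp)
[4] flags=0010 LE?F → skip
[5] flags=0010 CS?T → r4=0xc0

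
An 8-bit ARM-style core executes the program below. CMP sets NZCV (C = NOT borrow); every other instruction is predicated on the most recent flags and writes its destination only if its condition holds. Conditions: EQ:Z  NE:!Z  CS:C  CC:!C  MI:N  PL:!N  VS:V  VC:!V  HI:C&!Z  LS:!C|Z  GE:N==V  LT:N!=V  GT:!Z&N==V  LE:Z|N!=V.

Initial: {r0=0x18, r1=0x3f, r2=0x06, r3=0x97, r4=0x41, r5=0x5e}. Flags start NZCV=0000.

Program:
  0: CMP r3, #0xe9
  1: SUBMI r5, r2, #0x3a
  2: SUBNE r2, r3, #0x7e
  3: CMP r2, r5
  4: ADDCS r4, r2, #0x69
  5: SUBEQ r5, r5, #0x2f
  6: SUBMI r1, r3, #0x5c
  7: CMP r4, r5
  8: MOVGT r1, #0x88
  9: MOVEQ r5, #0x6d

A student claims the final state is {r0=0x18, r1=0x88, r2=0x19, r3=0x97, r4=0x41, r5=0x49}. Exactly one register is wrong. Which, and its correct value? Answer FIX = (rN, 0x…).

0: ✓ CMP  NZCV=1000
1: ✓ SUBMI  r5←0xcc
2: ✓ SUBNE  r2←0x19
3: ✓ CMP  NZCV=0000
4: · ADDCS
5: · SUBEQ
6: · SUBMI
7: ✓ CMP  NZCV=0000
8: ✓ MOVGT  r1←0x88
9: · MOVEQ

FIX = (r5, 0xcc)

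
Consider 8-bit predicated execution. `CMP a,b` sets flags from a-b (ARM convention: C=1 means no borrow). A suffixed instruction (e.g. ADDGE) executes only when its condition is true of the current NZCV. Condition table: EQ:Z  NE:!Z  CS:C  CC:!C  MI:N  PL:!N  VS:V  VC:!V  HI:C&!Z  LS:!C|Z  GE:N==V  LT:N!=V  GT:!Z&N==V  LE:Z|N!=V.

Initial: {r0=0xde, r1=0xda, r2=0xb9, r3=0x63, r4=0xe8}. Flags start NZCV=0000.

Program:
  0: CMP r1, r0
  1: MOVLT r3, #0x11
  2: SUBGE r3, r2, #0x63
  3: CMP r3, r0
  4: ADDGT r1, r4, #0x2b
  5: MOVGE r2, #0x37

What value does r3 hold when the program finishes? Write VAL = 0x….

VAL = 0x11

[0] flags=1000 → (cmp)
[1] flags=1000 LT?T → r3=0x11
[2] flags=1000 GE?F → skip
[3] flags=0000 → (cmp)
[4] flags=0000 GT?T → r1=0x13
[5] flags=0000 GE?T → r2=0x37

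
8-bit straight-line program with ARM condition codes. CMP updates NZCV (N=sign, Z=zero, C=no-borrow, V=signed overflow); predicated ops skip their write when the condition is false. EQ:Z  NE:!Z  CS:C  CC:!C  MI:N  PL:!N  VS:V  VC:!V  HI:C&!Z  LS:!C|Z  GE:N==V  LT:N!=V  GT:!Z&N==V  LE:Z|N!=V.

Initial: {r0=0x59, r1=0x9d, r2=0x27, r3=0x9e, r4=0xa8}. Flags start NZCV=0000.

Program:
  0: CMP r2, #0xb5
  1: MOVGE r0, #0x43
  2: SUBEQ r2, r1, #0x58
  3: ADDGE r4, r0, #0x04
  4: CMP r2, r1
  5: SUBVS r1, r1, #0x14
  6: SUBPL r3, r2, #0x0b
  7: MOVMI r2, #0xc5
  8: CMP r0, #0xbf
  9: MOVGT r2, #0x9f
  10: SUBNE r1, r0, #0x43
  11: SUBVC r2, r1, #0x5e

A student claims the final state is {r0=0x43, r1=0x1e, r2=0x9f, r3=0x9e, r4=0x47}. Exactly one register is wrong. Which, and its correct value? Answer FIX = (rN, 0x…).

0: ✓ CMP  NZCV=0000
1: ✓ MOVGE  r0←0x43
2: · SUBEQ
3: ✓ ADDGE  r4←0x47
4: ✓ CMP  NZCV=1001
5: ✓ SUBVS  r1←0x89
6: · SUBPL
7: ✓ MOVMI  r2←0xc5
8: ✓ CMP  NZCV=1001
9: ✓ MOVGT  r2←0x9f
10: ✓ SUBNE  r1←0x00
11: · SUBVC

FIX = (r1, 0x00)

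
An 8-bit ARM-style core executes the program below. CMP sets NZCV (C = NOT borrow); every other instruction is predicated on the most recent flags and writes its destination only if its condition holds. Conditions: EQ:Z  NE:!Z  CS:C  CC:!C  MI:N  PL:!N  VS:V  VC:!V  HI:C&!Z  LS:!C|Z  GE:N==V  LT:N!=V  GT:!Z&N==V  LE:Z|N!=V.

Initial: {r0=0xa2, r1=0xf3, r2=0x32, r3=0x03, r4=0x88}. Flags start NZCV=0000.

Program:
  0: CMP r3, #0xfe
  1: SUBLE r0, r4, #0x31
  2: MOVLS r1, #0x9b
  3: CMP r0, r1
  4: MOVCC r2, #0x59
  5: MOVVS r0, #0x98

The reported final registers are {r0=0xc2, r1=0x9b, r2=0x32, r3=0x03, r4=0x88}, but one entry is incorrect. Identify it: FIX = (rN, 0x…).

FIX = (r0, 0xa2)

[0] flags=0000 → (cmp)
[1] flags=0000 LE?F → skip
[2] flags=0000 LS?T → r1=0x9b
[3] flags=0010 → (cmp)
[4] flags=0010 CC?F → skip
[5] flags=0010 VS?F → skip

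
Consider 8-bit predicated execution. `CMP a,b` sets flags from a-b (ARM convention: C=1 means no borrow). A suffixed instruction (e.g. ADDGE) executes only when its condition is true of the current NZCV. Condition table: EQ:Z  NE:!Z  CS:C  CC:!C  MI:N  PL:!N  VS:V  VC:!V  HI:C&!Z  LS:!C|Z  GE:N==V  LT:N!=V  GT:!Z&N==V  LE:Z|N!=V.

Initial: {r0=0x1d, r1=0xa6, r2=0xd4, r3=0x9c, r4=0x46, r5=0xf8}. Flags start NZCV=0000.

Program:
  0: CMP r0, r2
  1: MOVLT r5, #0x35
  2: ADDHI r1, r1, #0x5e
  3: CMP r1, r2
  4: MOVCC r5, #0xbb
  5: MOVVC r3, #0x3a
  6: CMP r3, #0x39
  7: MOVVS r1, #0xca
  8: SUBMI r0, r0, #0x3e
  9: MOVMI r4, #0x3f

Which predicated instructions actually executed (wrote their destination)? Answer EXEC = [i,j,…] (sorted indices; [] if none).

EXEC = [4,5]

[0] flags=0000 → (cmp)
[1] flags=0000 LT?F → skip
[2] flags=0000 HI?F → skip
[3] flags=1000 → (cmp)
[4] flags=1000 CC?T → r5=0xbb
[5] flags=1000 VC?T → r3=0x3a
[6] flags=0010 → (cmp)
[7] flags=0010 VS?F → skip
[8] flags=0010 MI?F → skip
[9] flags=0010 MI?F → skip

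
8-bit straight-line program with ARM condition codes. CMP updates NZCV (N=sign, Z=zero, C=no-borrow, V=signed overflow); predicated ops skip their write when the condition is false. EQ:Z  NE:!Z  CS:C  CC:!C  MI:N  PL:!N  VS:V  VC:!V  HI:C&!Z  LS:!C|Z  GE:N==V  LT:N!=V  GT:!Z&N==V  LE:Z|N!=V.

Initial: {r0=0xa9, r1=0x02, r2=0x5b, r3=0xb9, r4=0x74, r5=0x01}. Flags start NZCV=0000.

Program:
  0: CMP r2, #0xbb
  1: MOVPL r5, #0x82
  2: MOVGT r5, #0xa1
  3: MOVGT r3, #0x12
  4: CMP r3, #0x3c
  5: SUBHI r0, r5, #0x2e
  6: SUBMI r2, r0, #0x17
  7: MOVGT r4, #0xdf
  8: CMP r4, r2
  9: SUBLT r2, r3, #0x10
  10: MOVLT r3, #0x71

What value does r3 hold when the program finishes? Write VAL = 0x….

0: ✓ CMP  NZCV=1001
1: · MOVPL
2: ✓ MOVGT  r5←0xa1
3: ✓ MOVGT  r3←0x12
4: ✓ CMP  NZCV=1000
5: · SUBHI
6: ✓ SUBMI  r2←0x92
7: · MOVGT
8: ✓ CMP  NZCV=1001
9: · SUBLT
10: · MOVLT

VAL = 0x12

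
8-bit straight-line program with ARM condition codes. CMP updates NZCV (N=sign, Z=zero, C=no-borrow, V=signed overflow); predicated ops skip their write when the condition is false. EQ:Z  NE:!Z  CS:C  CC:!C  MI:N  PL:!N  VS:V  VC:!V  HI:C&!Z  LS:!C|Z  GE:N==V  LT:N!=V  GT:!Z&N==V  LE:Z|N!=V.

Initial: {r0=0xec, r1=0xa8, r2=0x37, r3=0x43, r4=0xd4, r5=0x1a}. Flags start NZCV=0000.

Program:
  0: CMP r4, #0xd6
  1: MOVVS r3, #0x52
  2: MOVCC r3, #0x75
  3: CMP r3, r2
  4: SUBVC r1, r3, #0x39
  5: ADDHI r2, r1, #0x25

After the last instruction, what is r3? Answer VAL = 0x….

0: ✓ CMP  NZCV=1000
1: · MOVVS
2: ✓ MOVCC  r3←0x75
3: ✓ CMP  NZCV=0010
4: ✓ SUBVC  r1←0x3c
5: ✓ ADDHI  r2←0x61

VAL = 0x75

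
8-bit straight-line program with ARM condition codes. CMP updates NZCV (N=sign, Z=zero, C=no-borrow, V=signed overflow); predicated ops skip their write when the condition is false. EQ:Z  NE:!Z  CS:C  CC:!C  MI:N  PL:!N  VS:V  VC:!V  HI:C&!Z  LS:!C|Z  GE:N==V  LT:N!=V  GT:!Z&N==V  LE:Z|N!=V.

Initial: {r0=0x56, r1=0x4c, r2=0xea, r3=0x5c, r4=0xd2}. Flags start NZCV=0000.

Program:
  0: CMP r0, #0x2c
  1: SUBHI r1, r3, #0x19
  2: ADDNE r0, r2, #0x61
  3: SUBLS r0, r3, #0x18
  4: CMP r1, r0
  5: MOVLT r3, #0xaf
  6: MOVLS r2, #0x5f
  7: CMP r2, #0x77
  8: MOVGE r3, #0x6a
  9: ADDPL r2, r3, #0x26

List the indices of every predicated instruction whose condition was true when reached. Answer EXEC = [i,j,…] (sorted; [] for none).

[0] flags=0010 → (cmp)
[1] flags=0010 HI?T → r1=0x43
[2] flags=0010 NE?T → r0=0x4b
[3] flags=0010 LS?F → skip
[4] flags=1000 → (cmp)
[5] flags=1000 LT?T → r3=0xaf
[6] flags=1000 LS?T → r2=0x5f
[7] flags=1000 → (cmp)
[8] flags=1000 GE?F → skip
[9] flags=1000 PL?F → skip

EXEC = [1,2,5,6]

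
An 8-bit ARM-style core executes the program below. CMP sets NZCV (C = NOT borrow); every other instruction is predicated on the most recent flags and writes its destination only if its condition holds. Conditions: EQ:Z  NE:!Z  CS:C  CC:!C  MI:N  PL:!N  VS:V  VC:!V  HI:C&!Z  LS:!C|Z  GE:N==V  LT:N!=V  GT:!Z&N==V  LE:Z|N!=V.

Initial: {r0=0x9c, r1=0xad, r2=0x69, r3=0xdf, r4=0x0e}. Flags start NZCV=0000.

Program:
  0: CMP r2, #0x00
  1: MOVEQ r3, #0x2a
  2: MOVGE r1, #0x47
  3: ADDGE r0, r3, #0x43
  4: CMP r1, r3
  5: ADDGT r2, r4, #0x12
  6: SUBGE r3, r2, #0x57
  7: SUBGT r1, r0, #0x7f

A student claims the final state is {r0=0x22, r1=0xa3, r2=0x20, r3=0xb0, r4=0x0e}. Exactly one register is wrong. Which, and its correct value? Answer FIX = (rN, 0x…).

FIX = (r3, 0xc9)

[0] flags=0010 → (cmp)
[1] flags=0010 EQ?F → skip
[2] flags=0010 GE?T → r1=0x47
[3] flags=0010 GE?T → r0=0x22
[4] flags=0000 → (cmp)
[5] flags=0000 GT?T → r2=0x20
[6] flags=0000 GE?T → r3=0xc9
[7] flags=0000 GT?T → r1=0xa3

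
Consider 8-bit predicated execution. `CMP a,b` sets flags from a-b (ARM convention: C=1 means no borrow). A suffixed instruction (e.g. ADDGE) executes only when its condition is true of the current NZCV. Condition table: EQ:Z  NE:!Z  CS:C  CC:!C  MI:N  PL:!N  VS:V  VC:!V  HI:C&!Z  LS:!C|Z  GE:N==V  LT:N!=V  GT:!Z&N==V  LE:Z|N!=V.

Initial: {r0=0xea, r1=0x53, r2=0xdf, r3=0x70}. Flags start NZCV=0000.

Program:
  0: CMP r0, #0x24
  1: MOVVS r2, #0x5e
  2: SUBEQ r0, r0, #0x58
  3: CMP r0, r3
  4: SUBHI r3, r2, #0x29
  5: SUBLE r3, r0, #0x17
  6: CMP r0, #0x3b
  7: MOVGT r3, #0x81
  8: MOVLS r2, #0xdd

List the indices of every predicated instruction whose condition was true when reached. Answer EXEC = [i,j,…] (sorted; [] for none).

EXEC = [4,5]

[0] flags=1010 → (cmp)
[1] flags=1010 VS?F → skip
[2] flags=1010 EQ?F → skip
[3] flags=0011 → (cmp)
[4] flags=0011 HI?T → r3=0xb6
[5] flags=0011 LE?T → r3=0xd3
[6] flags=1010 → (cmp)
[7] flags=1010 GT?F → skip
[8] flags=1010 LS?F → skip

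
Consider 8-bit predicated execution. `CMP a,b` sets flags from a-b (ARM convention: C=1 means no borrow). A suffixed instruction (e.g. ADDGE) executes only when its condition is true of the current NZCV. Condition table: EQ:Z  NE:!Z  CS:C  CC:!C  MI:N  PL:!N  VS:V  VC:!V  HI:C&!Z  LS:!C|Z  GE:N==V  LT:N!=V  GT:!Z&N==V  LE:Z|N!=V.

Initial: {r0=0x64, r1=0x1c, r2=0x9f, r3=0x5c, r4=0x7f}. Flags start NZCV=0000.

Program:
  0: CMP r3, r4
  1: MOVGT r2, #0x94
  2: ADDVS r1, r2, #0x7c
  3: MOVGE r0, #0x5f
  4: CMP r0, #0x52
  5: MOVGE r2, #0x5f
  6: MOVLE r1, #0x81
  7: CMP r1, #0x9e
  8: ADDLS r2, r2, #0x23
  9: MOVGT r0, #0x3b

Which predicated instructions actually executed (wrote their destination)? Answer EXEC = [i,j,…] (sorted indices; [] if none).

0: ✓ CMP  NZCV=1000
1: · MOVGT
2: · ADDVS
3: · MOVGE
4: ✓ CMP  NZCV=0010
5: ✓ MOVGE  r2←0x5f
6: · MOVLE
7: ✓ CMP  NZCV=0000
8: ✓ ADDLS  r2←0x82
9: ✓ MOVGT  r0←0x3b

EXEC = [5,8,9]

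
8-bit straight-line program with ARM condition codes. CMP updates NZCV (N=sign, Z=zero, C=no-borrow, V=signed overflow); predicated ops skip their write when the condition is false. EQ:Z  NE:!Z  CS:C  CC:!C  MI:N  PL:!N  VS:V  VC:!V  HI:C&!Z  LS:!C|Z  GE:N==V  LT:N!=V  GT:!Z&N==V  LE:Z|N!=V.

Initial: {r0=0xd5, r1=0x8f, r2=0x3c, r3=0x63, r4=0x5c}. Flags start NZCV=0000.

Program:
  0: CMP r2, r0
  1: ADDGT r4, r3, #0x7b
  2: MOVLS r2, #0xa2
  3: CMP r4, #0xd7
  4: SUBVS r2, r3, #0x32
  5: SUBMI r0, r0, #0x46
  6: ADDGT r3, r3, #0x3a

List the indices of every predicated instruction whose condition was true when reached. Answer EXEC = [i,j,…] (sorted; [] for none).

EXEC = [1,2,6]

[0] flags=0000 → (cmp)
[1] flags=0000 GT?T → r4=0xde
[2] flags=0000 LS?T → r2=0xa2
[3] flags=0010 → (cmp)
[4] flags=0010 VS?F → skip
[5] flags=0010 MI?F → skip
[6] flags=0010 GT?T → r3=0x9d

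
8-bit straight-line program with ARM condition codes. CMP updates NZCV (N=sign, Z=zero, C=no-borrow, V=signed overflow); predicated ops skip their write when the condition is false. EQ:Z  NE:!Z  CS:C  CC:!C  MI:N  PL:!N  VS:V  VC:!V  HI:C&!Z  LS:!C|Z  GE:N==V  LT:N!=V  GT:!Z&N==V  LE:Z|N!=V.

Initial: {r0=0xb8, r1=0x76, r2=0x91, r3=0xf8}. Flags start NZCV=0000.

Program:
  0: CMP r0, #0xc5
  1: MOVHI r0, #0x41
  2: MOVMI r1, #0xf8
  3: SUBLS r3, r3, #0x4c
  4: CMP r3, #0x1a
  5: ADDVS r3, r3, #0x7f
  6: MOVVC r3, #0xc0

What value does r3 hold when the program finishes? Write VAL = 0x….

0: ✓ CMP  NZCV=1000
1: · MOVHI
2: ✓ MOVMI  r1←0xf8
3: ✓ SUBLS  r3←0xac
4: ✓ CMP  NZCV=1010
5: · ADDVS
6: ✓ MOVVC  r3←0xc0

VAL = 0xc0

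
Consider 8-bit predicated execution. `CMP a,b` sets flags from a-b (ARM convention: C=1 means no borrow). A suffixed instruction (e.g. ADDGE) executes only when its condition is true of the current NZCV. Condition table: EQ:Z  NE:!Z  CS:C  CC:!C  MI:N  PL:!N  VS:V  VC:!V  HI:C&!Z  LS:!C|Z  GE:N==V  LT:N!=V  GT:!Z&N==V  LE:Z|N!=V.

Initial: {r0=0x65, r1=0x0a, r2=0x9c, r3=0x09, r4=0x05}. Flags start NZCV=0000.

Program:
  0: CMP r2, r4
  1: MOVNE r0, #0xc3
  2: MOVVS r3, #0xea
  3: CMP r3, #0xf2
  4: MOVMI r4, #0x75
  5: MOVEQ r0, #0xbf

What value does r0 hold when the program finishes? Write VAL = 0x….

[0] flags=1010 → (cmp)
[1] flags=1010 NE?T → r0=0xc3
[2] flags=1010 VS?F → skip
[3] flags=0000 → (cmp)
[4] flags=0000 MI?F → skip
[5] flags=0000 EQ?F → skip

VAL = 0xc3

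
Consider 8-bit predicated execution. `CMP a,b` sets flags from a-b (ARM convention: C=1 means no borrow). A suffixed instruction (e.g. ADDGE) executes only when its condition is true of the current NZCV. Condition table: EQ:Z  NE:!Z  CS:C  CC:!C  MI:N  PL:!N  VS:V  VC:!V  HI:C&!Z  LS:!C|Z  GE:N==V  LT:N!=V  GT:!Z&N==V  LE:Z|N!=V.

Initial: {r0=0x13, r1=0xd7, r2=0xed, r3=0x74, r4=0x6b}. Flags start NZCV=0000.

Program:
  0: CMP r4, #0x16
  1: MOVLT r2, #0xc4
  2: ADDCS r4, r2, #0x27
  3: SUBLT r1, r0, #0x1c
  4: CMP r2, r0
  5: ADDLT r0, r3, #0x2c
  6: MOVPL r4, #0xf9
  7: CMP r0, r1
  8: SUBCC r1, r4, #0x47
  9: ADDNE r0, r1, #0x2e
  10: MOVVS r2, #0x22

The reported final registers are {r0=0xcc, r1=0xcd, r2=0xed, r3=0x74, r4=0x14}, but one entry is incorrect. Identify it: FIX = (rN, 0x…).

0: ✓ CMP  NZCV=0010
1: · MOVLT
2: ✓ ADDCS  r4←0x14
3: · SUBLT
4: ✓ CMP  NZCV=1010
5: ✓ ADDLT  r0←0xa0
6: · MOVPL
7: ✓ CMP  NZCV=1000
8: ✓ SUBCC  r1←0xcd
9: ✓ ADDNE  r0←0xfb
10: · MOVVS

FIX = (r0, 0xfb)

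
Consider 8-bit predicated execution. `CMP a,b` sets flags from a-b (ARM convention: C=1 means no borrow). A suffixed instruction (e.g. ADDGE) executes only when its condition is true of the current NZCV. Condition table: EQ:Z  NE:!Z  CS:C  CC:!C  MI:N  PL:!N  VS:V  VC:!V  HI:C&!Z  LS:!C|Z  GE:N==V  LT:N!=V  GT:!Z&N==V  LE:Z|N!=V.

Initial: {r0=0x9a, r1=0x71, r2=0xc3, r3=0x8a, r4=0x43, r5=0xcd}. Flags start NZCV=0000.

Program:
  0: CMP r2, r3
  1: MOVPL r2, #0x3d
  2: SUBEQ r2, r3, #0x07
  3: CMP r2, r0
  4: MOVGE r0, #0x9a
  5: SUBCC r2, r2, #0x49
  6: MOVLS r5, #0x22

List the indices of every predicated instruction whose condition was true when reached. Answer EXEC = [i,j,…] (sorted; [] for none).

[0] flags=0010 → (cmp)
[1] flags=0010 PL?T → r2=0x3d
[2] flags=0010 EQ?F → skip
[3] flags=1001 → (cmp)
[4] flags=1001 GE?T → r0=0x9a
[5] flags=1001 CC?T → r2=0xf4
[6] flags=1001 LS?T → r5=0x22

EXEC = [1,4,5,6]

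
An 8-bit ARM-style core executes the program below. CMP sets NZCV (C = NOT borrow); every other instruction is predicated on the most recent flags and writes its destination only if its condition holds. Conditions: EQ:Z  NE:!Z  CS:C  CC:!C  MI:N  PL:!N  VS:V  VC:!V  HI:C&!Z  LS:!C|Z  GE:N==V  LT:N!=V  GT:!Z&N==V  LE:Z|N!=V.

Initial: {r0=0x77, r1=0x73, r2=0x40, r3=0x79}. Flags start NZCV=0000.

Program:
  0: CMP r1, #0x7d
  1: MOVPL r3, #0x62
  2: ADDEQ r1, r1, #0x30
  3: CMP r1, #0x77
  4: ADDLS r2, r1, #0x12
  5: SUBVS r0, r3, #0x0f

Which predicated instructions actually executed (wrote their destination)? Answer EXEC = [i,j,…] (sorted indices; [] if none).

0: ✓ CMP  NZCV=1000
1: · MOVPL
2: · ADDEQ
3: ✓ CMP  NZCV=1000
4: ✓ ADDLS  r2←0x85
5: · SUBVS

EXEC = [4]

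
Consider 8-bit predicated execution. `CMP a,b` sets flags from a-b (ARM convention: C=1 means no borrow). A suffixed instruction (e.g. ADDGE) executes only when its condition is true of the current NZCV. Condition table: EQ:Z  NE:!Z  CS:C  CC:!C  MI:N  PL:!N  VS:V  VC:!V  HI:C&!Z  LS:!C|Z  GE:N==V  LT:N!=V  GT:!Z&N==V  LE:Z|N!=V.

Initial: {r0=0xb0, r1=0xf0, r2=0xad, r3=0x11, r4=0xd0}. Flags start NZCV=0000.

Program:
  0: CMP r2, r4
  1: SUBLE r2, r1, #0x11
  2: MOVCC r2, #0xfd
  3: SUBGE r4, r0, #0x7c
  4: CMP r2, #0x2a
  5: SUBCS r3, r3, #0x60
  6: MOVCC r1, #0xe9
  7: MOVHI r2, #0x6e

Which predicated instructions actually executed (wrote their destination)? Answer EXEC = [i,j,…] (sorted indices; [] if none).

EXEC = [1,2,5,7]

0: ✓ CMP  NZCV=1000
1: ✓ SUBLE  r2←0xdf
2: ✓ MOVCC  r2←0xfd
3: · SUBGE
4: ✓ CMP  NZCV=1010
5: ✓ SUBCS  r3←0xb1
6: · MOVCC
7: ✓ MOVHI  r2←0x6e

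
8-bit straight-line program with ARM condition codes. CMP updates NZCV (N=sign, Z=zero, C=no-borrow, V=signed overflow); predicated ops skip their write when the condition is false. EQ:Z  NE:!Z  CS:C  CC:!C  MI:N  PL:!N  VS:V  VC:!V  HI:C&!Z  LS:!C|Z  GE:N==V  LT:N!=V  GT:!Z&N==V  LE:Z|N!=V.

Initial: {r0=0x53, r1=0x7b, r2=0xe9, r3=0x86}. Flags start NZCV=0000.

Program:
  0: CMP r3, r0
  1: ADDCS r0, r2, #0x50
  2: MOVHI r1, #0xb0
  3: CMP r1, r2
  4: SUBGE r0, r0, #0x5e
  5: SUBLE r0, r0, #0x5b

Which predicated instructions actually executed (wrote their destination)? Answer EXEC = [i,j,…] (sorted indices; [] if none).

EXEC = [1,2,5]

[0] flags=0011 → (cmp)
[1] flags=0011 CS?T → r0=0x39
[2] flags=0011 HI?T → r1=0xb0
[3] flags=1000 → (cmp)
[4] flags=1000 GE?F → skip
[5] flags=1000 LE?T → r0=0xde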